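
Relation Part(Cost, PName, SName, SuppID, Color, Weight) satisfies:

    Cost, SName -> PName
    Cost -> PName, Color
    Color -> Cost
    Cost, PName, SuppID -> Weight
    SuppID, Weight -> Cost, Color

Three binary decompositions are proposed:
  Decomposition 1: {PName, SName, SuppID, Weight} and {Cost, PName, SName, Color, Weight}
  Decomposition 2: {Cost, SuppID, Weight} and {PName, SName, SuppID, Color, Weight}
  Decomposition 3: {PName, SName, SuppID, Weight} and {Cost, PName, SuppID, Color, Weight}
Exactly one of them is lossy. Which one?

Decomposition 1

Decomposition 1: common = {PName, SName, Weight}, closure = {PName, SName, Weight} → lossy.
Decomposition 2: common = {SuppID, Weight}, closure = {Cost, PName, SuppID, Color, Weight} → lossless.
Decomposition 3: common = {PName, SuppID, Weight}, closure = {Cost, PName, SuppID, Color, Weight} → lossless.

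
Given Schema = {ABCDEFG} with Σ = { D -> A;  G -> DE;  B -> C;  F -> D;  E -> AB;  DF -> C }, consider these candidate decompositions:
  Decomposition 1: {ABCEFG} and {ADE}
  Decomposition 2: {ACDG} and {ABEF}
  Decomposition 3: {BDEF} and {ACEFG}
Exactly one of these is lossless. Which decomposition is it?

Decomposition 3

Decomposition 1: common = {AE}, closure = {ABCE} → lossy.
Decomposition 2: common = {A}, closure = {A} → lossy.
Decomposition 3: common = {EF}, closure = {ABCDEF} → lossless.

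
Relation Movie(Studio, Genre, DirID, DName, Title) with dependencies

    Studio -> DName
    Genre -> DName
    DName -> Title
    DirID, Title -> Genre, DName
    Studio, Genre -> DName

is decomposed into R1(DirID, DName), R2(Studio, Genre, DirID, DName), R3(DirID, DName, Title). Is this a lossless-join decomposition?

Yes

Chase test. Columns are Studio, Genre, DirID, DName, Title; row i has aⱼ where attribute j ∈ Ri, else bᵢⱼ.
Initial tableau (one row per fragment):
  row 1: b11 b12 a3 a4 b15
  row 2: a1 a2 a3 a4 b25
  row 3: b31 b32 a3 a4 a5
Rows 1 and 2 agree on DName; apply DName→Title and equate their Title entries.
Rows 1 and 3 agree on DName; apply DName→Title and equate their Title entries.
Rows 1 and 2 agree on DirID, Title; apply DirID, Title→Genre, DName and equate their Genre, DName entries.
Rows 1 and 3 agree on DirID, Title; apply DirID, Title→Genre, DName and equate their Genre, DName entries.
Row 2 is now all distinguished symbols — the join is lossless.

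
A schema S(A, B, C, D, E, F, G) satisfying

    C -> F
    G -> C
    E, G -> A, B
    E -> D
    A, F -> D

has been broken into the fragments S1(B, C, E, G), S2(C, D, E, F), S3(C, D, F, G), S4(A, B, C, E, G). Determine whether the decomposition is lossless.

Chase test. Columns are A, B, C, D, E, F, G; row i has aⱼ where attribute j ∈ Si, else bᵢⱼ.
Initial tableau (one row per fragment):
  row 1: b11 a2 a3 b14 a5 b16 a7
  row 2: b21 b22 a3 a4 a5 a6 b27
  row 3: b31 b32 a3 a4 b35 a6 a7
  row 4: a1 a2 a3 b44 a5 b46 a7
Rows 1 and 2 agree on C; apply C→F and equate their F entries.
Rows 1 and 4 agree on C; apply C→F and equate their F entries.
Rows 1 and 4 agree on E, G; apply E, G→A, B and equate their A, B entries.
Rows 1 and 2 agree on E; apply E→D and equate their D entries.
Rows 1 and 4 agree on E; apply E→D and equate their D entries.
Row 1 is now all distinguished symbols — the join is lossless.

Yes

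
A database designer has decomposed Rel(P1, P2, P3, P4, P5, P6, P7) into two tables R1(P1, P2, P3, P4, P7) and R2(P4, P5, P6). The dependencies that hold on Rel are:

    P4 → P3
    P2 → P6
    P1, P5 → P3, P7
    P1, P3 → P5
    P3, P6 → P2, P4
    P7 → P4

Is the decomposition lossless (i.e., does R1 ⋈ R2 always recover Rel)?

Common attributes: R1 ∩ R2 = {P4}.
Closure of {P4}: P4 → P3 applies, adding P3. So (P4)⁺ = {P3, P4}.
The closure contains neither all of R1 = {P1, P2, P3, P4, P7} nor all of R2 = {P4, P5, P6}, so the common attributes are not a superkey of either fragment. The join is lossy.

No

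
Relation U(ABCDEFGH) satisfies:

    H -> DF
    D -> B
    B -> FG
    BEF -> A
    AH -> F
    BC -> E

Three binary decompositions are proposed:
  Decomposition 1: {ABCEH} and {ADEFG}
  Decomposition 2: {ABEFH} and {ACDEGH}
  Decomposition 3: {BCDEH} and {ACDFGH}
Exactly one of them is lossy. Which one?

Decomposition 1: common = {AE}, closure = {AE} → lossy.
Decomposition 2: common = {AEH}, closure = {ABDEFGH} → lossless.
Decomposition 3: common = {CDH}, closure = {ABCDEFGH} → lossless.

Decomposition 1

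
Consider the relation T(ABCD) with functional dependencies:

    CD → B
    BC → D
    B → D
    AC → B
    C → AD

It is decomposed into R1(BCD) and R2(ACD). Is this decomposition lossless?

Common attributes: R1 ∩ R2 = {CD}.
Closure of {CD}: CD → B applies, adding B; C → AD applies, adding A. So (CD)⁺ = {ABCD}.
This closure contains every attribute of R1, so R1 ∩ R2 → R1. The join is lossless.

Yes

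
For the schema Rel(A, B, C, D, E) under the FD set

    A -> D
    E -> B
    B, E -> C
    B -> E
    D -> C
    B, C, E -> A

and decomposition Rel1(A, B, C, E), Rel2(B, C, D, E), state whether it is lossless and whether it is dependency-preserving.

lossless but not dependency-preserving

Lossless test: (B, C, E)⁺ = {A, B, C, D, E}, which contains all of one fragment — lossless.
Dependency preservation: the restricted closure of {A} across the fragments never reaches {D}, so A → D cannot be enforced without a join — not preserved.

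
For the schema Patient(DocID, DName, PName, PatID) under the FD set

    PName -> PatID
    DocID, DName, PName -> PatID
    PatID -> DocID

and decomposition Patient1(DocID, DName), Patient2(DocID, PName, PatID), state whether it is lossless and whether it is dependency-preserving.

lossy but dependency-preserving

Lossless test: (DocID)⁺ = {DocID}, which is a superkey of neither fragment — lossy.
Dependency preservation: DocID, DName, PName → PatID is not contained in any single fragment, but the restricted closure of its left-hand side across the fragments still reaches the right-hand side; the remaining FDs each lie inside some fragment. All dependencies are preserved.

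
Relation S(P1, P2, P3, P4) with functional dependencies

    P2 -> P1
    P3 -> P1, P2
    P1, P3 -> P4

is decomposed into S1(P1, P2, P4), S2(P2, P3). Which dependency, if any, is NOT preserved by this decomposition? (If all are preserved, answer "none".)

Check P1, P3 → P4: no single fragment contains all of {P1, P3, P4}, and the restricted closure of {P1, P3} across the fragments never reaches {P4}.
P2 → P1 is preserved.
P3 → P1, P2 is preserved.

P1, P3 -> P4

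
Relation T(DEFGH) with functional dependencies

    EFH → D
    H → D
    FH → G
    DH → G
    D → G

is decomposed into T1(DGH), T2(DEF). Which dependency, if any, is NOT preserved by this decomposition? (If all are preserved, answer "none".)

EFH → D: restricted closure across fragments reaches D.
H → D lies within T1.
FH → G: restricted closure across fragments reaches G.
DH → G lies within T1.
D → G lies within T1.
Every dependency is enforceable on the fragments, so the decomposition is dependency-preserving.

none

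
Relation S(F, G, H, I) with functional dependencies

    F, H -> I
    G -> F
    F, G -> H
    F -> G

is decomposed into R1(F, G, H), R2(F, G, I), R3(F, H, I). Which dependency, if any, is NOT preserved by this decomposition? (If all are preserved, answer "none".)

F, H → I lies within R3.
G → F lies within R1.
F, G → H lies within R1.
F → G lies within R1.
Every dependency is enforceable on the fragments, so the decomposition is dependency-preserving.

none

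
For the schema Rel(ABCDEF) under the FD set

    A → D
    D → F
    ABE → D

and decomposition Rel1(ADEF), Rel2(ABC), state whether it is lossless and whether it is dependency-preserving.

lossy but dependency-preserving

Lossless test: (A)⁺ = {ADF}, which is a superkey of neither fragment — lossy.
Dependency preservation: ABE → D is not contained in any single fragment, but the restricted closure of its left-hand side across the fragments still reaches the right-hand side; the remaining FDs each lie inside some fragment. All dependencies are preserved.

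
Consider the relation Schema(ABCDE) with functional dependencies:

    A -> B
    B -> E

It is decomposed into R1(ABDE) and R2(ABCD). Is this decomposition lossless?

Yes

Common attributes: R1 ∩ R2 = {ABD}.
Closure of {ABD}: B → E applies, adding E. So (ABD)⁺ = {ABDE}.
This closure contains every attribute of R1, so R1 ∩ R2 → R1. The join is lossless.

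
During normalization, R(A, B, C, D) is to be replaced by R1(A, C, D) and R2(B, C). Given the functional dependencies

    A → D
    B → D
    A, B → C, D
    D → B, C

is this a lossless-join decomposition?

Common attributes: R1 ∩ R2 = {C}.
No dependency enlarges {C}, so (C)⁺ = {C}.
The closure contains neither all of R1 = {A, C, D} nor all of R2 = {B, C}, so the common attributes are not a superkey of either fragment. The join is lossy.

No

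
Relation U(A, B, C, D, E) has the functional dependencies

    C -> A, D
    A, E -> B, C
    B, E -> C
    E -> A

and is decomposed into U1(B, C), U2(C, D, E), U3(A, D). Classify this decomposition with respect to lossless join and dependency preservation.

lossy and not dependency-preserving

Lossless test (chase): Rows 1 and 2 agree on C; apply C→A, D and equate their A, D entries. No row becomes fully distinguished — the join is lossy.
Dependency preservation: the restricted closure of {C} across the fragments never reaches {A, D}, so C → A, D cannot be enforced without a join — not preserved.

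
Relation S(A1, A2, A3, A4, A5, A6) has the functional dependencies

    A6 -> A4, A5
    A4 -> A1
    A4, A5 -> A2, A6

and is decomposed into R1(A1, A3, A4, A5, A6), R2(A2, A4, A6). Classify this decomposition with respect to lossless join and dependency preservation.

Lossless test: (A4, A6)⁺ = {A1, A2, A4, A5, A6}, which contains all of one fragment — lossless.
Dependency preservation: A4, A5 → A2, A6 is not contained in any single fragment, but the restricted closure of its left-hand side across the fragments still reaches the right-hand side; the remaining FDs each lie inside some fragment. All dependencies are preserved.

lossless and dependency-preserving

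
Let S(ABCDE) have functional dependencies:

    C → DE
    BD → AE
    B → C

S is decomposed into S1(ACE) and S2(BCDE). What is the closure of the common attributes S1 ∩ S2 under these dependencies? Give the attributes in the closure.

CDE

S1 ∩ S2 = {CE}.
C → DE applies, adding D
Closure: {CDE}.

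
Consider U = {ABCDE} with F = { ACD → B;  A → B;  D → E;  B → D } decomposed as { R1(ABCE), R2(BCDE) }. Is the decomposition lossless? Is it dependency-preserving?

lossless and dependency-preserving

Lossless test: (BCE)⁺ = {BCDE}, which contains all of one fragment — lossless.
Dependency preservation: ACD → B is not contained in any single fragment, but the restricted closure of its left-hand side across the fragments still reaches the right-hand side; the remaining FDs each lie inside some fragment. All dependencies are preserved.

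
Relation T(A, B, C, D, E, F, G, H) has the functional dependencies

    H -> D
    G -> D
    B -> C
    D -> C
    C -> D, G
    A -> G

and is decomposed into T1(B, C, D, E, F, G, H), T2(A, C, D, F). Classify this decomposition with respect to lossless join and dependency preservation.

Lossless test: (C, D, F)⁺ = {C, D, F, G}, which is a superkey of neither fragment — lossy.
Dependency preservation: A → G is not contained in any single fragment, but the restricted closure of its left-hand side across the fragments still reaches the right-hand side; the remaining FDs each lie inside some fragment. All dependencies are preserved.

lossy but dependency-preserving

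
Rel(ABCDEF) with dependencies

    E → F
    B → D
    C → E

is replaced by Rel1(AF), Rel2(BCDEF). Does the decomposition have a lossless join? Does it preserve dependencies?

lossy but dependency-preserving

Lossless test: (F)⁺ = {F}, which is a superkey of neither fragment — lossy.
Dependency preservation: every FD's attributes lie within a single fragment, so each can be enforced locally — preserved.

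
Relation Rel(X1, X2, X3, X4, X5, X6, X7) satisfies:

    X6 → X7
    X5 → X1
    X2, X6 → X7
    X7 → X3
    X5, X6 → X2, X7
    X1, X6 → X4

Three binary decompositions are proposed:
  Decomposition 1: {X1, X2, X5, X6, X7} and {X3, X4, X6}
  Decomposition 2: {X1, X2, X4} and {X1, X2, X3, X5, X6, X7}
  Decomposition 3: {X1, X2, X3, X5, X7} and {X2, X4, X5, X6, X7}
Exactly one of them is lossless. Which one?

Decomposition 3

Decomposition 1: common = {X6}, closure = {X3, X6, X7} → lossy.
Decomposition 2: common = {X1, X2}, closure = {X1, X2} → lossy.
Decomposition 3: common = {X2, X5, X7}, closure = {X1, X2, X3, X5, X7} → lossless.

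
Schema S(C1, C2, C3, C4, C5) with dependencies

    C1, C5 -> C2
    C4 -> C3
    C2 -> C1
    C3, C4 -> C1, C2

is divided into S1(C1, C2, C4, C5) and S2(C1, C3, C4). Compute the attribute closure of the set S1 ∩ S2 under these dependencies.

S1 ∩ S2 = {C1, C4}.
C4 → C3 applies, adding C3
C3, C4 → C1, C2 applies, adding C2
Closure: {C1, C2, C3, C4}.

C1, C2, C3, C4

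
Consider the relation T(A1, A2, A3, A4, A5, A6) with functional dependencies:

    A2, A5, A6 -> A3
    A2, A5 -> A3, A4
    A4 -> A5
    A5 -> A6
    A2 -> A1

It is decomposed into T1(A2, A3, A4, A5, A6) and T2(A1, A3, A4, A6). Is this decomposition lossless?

Common attributes: T1 ∩ T2 = {A3, A4, A6}.
Closure of {A3, A4, A6}: A4 → A5 applies, adding A5. So (A3, A4, A6)⁺ = {A3, A4, A5, A6}.
The closure contains neither all of T1 = {A2, A3, A4, A5, A6} nor all of T2 = {A1, A3, A4, A6}, so the common attributes are not a superkey of either fragment. The join is lossy.

No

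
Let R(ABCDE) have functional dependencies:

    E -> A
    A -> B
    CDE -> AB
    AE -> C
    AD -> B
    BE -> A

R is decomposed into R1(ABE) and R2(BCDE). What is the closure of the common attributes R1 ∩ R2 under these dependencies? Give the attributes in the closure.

ABCE

R1 ∩ R2 = {BE}.
E → A applies, adding A
AE → C applies, adding C
Closure: {ABCE}.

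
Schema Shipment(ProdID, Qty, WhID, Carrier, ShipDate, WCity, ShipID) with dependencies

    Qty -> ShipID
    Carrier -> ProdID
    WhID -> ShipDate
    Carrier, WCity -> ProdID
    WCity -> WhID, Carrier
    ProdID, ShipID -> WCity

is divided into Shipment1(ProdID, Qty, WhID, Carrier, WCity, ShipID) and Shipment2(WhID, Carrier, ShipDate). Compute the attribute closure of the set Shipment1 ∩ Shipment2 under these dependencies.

ProdID, WhID, Carrier, ShipDate

Shipment1 ∩ Shipment2 = {WhID, Carrier}.
Carrier → ProdID applies, adding ProdID
WhID → ShipDate applies, adding ShipDate
Closure: {ProdID, WhID, Carrier, ShipDate}.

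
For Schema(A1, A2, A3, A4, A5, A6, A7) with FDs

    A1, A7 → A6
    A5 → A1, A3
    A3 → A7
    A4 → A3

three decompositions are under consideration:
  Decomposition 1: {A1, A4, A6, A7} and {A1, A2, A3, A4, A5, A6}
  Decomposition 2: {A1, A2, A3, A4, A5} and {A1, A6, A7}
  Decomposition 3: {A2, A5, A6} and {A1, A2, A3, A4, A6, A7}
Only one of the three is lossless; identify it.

Decomposition 1: common = {A1, A4, A6}, closure = {A1, A3, A4, A6, A7} → lossless.
Decomposition 2: common = {A1}, closure = {A1} → lossy.
Decomposition 3: common = {A2, A6}, closure = {A2, A6} → lossy.

Decomposition 1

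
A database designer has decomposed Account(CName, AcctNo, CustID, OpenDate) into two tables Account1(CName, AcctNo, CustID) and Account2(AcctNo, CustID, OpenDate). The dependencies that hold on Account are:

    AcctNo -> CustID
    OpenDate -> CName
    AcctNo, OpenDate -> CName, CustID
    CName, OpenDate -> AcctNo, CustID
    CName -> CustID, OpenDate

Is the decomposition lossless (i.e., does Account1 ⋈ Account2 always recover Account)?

No

Common attributes: Account1 ∩ Account2 = {AcctNo, CustID}.
No dependency enlarges {AcctNo, CustID}, so (AcctNo, CustID)⁺ = {AcctNo, CustID}.
The closure contains neither all of Account1 = {CName, AcctNo, CustID} nor all of Account2 = {AcctNo, CustID, OpenDate}, so the common attributes are not a superkey of either fragment. The join is lossy.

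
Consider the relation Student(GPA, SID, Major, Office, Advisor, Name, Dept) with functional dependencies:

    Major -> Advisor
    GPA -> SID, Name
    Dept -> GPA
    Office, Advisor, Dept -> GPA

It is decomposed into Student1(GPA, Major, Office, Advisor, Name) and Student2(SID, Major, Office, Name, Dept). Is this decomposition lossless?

Common attributes: Student1 ∩ Student2 = {Major, Office, Name}.
Closure of {Major, Office, Name}: Major → Advisor applies, adding Advisor. So (Major, Office, Name)⁺ = {Major, Office, Advisor, Name}.
The closure contains neither all of Student1 = {GPA, Major, Office, Advisor, Name} nor all of Student2 = {SID, Major, Office, Name, Dept}, so the common attributes are not a superkey of either fragment. The join is lossy.

No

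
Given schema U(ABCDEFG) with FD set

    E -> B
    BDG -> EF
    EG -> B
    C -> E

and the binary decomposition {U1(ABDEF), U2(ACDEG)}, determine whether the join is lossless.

Common attributes: U1 ∩ U2 = {ADE}.
Closure of {ADE}: E → B applies, adding B. So (ADE)⁺ = {ABDE}.
The closure contains neither all of U1 = {ABDEF} nor all of U2 = {ACDEG}, so the common attributes are not a superkey of either fragment. The join is lossy.

No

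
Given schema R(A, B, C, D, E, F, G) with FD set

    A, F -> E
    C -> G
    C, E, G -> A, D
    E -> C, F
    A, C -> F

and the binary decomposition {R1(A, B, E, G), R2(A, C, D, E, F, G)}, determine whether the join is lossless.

Common attributes: R1 ∩ R2 = {A, E, G}.
Closure of {A, E, G}: E → C, F applies, adding C, F; C, E, G → A, D applies, adding D. So (A, E, G)⁺ = {A, C, D, E, F, G}.
This closure contains every attribute of R2, so R1 ∩ R2 → R2. The join is lossless.

Yes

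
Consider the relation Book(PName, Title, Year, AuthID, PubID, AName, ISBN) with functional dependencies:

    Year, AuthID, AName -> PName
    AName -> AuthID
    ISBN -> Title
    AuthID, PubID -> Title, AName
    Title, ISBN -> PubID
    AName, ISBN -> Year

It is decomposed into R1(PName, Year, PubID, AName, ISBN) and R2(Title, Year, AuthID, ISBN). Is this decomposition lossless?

Common attributes: R1 ∩ R2 = {Year, ISBN}.
Closure of {Year, ISBN}: ISBN → Title applies, adding Title; Title, ISBN → PubID applies, adding PubID. So (Year, ISBN)⁺ = {Title, Year, PubID, ISBN}.
The closure contains neither all of R1 = {PName, Year, PubID, AName, ISBN} nor all of R2 = {Title, Year, AuthID, ISBN}, so the common attributes are not a superkey of either fragment. The join is lossy.

No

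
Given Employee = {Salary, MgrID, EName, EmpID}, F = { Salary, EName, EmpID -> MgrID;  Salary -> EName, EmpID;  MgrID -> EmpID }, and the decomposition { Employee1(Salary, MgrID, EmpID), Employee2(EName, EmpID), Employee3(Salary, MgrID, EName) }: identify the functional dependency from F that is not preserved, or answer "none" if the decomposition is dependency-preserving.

none

Salary, EName, EmpID → MgrID: restricted closure across fragments reaches MgrID.
Salary → EName, EmpID: restricted closure across fragments reaches EName, EmpID.
MgrID → EmpID lies within Employee1.
Every dependency is enforceable on the fragments, so the decomposition is dependency-preserving.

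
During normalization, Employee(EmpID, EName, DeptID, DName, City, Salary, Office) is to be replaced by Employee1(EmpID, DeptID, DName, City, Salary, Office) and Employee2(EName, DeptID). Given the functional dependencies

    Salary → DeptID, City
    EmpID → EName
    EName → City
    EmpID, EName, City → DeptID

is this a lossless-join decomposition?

No

Common attributes: Employee1 ∩ Employee2 = {DeptID}.
No dependency enlarges {DeptID}, so (DeptID)⁺ = {DeptID}.
The closure contains neither all of Employee1 = {EmpID, DeptID, DName, City, Salary, Office} nor all of Employee2 = {EName, DeptID}, so the common attributes are not a superkey of either fragment. The join is lossy.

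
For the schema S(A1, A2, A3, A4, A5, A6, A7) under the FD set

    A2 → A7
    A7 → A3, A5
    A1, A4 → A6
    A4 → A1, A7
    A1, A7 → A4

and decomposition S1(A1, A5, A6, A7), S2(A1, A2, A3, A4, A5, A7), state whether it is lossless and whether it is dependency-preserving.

Lossless test: (A1, A5, A7)⁺ = {A1, A3, A4, A5, A6, A7}, which contains all of one fragment — lossless.
Dependency preservation: A1, A4 → A6 is not contained in any single fragment, but the restricted closure of its left-hand side across the fragments still reaches the right-hand side; the remaining FDs each lie inside some fragment. All dependencies are preserved.

lossless and dependency-preserving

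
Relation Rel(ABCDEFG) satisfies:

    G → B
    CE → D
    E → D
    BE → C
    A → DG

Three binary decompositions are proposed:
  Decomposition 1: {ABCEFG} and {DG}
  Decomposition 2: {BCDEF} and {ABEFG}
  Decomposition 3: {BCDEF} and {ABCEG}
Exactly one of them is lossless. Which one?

Decomposition 1: common = {G}, closure = {BG} → lossy.
Decomposition 2: common = {BEF}, closure = {BCDEF} → lossless.
Decomposition 3: common = {BCE}, closure = {BCDE} → lossy.

Decomposition 2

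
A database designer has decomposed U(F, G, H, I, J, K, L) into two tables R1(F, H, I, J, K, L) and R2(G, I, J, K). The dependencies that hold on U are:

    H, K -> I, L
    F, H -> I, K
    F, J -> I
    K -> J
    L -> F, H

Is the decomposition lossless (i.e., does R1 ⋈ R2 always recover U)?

No

Common attributes: R1 ∩ R2 = {I, J, K}.
No dependency enlarges {I, J, K}, so (I, J, K)⁺ = {I, J, K}.
The closure contains neither all of R1 = {F, H, I, J, K, L} nor all of R2 = {G, I, J, K}, so the common attributes are not a superkey of either fragment. The join is lossy.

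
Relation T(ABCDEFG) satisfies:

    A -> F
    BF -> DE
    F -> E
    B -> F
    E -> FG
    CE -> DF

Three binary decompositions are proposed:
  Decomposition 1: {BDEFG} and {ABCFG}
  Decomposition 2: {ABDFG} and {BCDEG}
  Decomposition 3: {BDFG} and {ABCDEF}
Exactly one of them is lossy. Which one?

Decomposition 1: common = {BFG}, closure = {BDEFG} → lossless.
Decomposition 2: common = {BDG}, closure = {BDEFG} → lossy.
Decomposition 3: common = {BDF}, closure = {BDEFG} → lossless.

Decomposition 2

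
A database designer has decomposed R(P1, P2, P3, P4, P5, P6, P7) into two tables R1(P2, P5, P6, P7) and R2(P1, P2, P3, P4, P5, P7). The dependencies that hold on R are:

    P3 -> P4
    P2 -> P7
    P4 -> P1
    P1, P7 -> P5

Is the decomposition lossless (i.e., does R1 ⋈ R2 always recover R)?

Common attributes: R1 ∩ R2 = {P2, P5, P7}.
No dependency enlarges {P2, P5, P7}, so (P2, P5, P7)⁺ = {P2, P5, P7}.
The closure contains neither all of R1 = {P2, P5, P6, P7} nor all of R2 = {P1, P2, P3, P4, P5, P7}, so the common attributes are not a superkey of either fragment. The join is lossy.

No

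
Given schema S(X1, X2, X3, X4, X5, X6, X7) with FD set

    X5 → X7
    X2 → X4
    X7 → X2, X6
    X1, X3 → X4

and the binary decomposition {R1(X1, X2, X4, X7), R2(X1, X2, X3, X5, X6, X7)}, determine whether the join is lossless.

Yes

Common attributes: R1 ∩ R2 = {X1, X2, X7}.
Closure of {X1, X2, X7}: X2 → X4 applies, adding X4; X7 → X2, X6 applies, adding X6. So (X1, X2, X7)⁺ = {X1, X2, X4, X6, X7}.
This closure contains every attribute of R1, so R1 ∩ R2 → R1. The join is lossless.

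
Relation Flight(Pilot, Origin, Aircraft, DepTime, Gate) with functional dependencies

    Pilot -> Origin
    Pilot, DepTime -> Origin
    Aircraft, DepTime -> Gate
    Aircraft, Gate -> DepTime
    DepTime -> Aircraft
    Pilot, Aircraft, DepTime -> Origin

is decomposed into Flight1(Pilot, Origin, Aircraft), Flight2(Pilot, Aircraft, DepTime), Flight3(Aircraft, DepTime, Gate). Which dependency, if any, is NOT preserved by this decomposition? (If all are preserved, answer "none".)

Pilot → Origin lies within Flight1.
Pilot, DepTime → Origin: restricted closure across fragments reaches Origin.
Aircraft, DepTime → Gate lies within Flight3.
Aircraft, Gate → DepTime lies within Flight3.
DepTime → Aircraft lies within Flight2.
Pilot, Aircraft, DepTime → Origin: restricted closure across fragments reaches Origin.
Every dependency is enforceable on the fragments, so the decomposition is dependency-preserving.

none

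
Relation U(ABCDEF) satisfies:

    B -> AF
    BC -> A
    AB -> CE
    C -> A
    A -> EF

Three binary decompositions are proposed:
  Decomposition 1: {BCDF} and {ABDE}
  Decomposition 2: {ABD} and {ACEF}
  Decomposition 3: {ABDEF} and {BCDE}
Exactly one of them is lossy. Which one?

Decomposition 2

Decomposition 1: common = {BD}, closure = {ABCDEF} → lossless.
Decomposition 2: common = {A}, closure = {AEF} → lossy.
Decomposition 3: common = {BDE}, closure = {ABCDEF} → lossless.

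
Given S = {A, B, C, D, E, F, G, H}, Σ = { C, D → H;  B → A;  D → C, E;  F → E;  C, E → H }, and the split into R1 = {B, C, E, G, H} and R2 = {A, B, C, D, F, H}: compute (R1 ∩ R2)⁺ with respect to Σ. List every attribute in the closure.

A, B, C, H

R1 ∩ R2 = {B, C, H}.
B → A applies, adding A
Closure: {A, B, C, H}.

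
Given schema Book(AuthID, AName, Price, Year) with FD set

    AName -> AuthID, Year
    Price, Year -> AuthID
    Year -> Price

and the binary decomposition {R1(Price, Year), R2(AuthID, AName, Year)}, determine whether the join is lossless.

Yes

Common attributes: R1 ∩ R2 = {Year}.
Closure of {Year}: Year → Price applies, adding Price; Price, Year → AuthID applies, adding AuthID. So (Year)⁺ = {AuthID, Price, Year}.
This closure contains every attribute of R1, so R1 ∩ R2 → R1. The join is lossless.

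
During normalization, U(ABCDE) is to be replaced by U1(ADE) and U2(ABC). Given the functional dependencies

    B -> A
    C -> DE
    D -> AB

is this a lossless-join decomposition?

No

Common attributes: U1 ∩ U2 = {A}.
No dependency enlarges {A}, so (A)⁺ = {A}.
The closure contains neither all of U1 = {ADE} nor all of U2 = {ABC}, so the common attributes are not a superkey of either fragment. The join is lossy.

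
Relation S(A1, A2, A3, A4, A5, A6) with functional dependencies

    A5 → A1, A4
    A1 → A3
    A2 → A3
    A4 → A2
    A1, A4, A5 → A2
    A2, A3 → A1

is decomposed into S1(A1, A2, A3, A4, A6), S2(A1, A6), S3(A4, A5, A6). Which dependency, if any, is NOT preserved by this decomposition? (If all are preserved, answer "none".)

none

A5 → A1, A4: restricted closure across fragments reaches A1, A4.
A1 → A3 lies within S1.
A2 → A3 lies within S1.
A4 → A2 lies within S1.
A1, A4, A5 → A2: restricted closure across fragments reaches A2.
A2, A3 → A1 lies within S1.
Every dependency is enforceable on the fragments, so the decomposition is dependency-preserving.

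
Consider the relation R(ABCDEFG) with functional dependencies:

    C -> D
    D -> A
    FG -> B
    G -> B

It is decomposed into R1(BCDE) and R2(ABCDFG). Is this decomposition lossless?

Common attributes: R1 ∩ R2 = {BCD}.
Closure of {BCD}: D → A applies, adding A. So (BCD)⁺ = {ABCD}.
The closure contains neither all of R1 = {BCDE} nor all of R2 = {ABCDFG}, so the common attributes are not a superkey of either fragment. The join is lossy.

No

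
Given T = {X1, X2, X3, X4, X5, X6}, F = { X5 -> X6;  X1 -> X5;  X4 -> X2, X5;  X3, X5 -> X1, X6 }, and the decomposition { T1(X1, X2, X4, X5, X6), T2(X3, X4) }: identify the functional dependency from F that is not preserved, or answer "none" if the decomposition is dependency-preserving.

X3, X5 -> X1, X6

Check X3, X5 → X1, X6: no single fragment contains all of {X1, X3, X5, X6}, and the restricted closure of {X3, X5} across the fragments never reaches {X1, X6}.
X5 → X6 is preserved.
X1 → X5 is preserved.
X4 → X2, X5 is preserved.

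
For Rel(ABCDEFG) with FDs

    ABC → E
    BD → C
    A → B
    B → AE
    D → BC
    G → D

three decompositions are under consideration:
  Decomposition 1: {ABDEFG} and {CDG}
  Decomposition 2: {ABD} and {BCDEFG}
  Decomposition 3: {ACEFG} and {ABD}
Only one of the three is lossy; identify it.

Decomposition 3

Decomposition 1: common = {DG}, closure = {ABCDEG} → lossless.
Decomposition 2: common = {BD}, closure = {ABCDE} → lossless.
Decomposition 3: common = {A}, closure = {ABE} → lossy.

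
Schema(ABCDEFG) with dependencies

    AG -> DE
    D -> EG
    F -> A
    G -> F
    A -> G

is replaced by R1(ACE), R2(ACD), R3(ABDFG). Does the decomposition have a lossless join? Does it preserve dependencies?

Lossless test (chase): Rows 2 and 3 agree on D; apply D→EG and equate their EG entries. Rows 2 and 3 agree on G; apply G→F and equate their F entries. Rows 1 and 2 agree on A; apply A→G and equate their G entries. Rows 1 and 2 agree on AG; apply AG→DE and equate their DE entries. Rows 1 and 2 agree on G; apply G→F and equate their F entries. No row becomes fully distinguished — the join is lossy.
Dependency preservation: AG → DE; D → EG are not contained in any single fragment, but the restricted closure of each left-hand side across the fragments still reaches the right-hand side; the remaining FDs each lie inside some fragment. All dependencies are preserved.

lossy but dependency-preserving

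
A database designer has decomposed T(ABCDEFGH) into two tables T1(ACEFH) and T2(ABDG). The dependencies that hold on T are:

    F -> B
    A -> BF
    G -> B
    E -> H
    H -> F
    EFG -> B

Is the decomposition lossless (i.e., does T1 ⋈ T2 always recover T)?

Common attributes: T1 ∩ T2 = {A}.
Closure of {A}: A → BF applies, adding BF. So (A)⁺ = {ABF}.
The closure contains neither all of T1 = {ACEFH} nor all of T2 = {ABDG}, so the common attributes are not a superkey of either fragment. The join is lossy.

No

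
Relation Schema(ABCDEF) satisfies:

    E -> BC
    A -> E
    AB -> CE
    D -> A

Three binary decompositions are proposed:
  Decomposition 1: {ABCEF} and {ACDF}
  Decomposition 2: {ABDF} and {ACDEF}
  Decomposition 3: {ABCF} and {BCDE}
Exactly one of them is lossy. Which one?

Decomposition 3

Decomposition 1: common = {ACF}, closure = {ABCEF} → lossless.
Decomposition 2: common = {ADF}, closure = {ABCDEF} → lossless.
Decomposition 3: common = {BC}, closure = {BC} → lossy.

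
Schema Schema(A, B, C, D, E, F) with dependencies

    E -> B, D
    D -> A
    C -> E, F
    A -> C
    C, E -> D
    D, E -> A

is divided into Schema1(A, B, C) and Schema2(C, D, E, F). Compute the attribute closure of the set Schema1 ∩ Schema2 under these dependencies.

A, B, C, D, E, F

Schema1 ∩ Schema2 = {C}.
C → E, F applies, adding E, F
C, E → D applies, adding D
D, E → A applies, adding A
E → B, D applies, adding B
Closure: {A, B, C, D, E, F}.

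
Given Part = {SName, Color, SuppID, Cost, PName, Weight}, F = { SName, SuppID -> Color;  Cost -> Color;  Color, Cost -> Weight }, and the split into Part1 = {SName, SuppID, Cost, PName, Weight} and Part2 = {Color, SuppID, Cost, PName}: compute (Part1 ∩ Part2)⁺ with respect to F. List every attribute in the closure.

Color, SuppID, Cost, PName, Weight

Part1 ∩ Part2 = {SuppID, Cost, PName}.
Cost → Color applies, adding Color
Color, Cost → Weight applies, adding Weight
Closure: {Color, SuppID, Cost, PName, Weight}.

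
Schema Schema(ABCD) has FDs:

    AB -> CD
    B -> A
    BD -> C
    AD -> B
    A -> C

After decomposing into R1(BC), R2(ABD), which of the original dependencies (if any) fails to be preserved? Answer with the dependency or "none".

A -> C

Check A → C: no single fragment contains all of {AC}, and the restricted closure of {A} across the fragments never reaches {C}.
AB → CD is preserved.
B → A is preserved.
BD → C is preserved.
AD → B is preserved.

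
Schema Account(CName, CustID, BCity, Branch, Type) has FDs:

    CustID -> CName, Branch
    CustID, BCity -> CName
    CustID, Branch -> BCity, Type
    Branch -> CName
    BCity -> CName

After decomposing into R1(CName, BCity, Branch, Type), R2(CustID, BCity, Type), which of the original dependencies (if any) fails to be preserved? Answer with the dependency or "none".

CustID -> CName, Branch

Check CustID → CName, Branch: no single fragment contains all of {CName, CustID, Branch}, and the restricted closure of {CustID} across the fragments never reaches {CName, Branch}.
CustID, BCity → CName is preserved.
CustID, Branch → BCity, Type is preserved.
Branch → CName is preserved.
BCity → CName is preserved.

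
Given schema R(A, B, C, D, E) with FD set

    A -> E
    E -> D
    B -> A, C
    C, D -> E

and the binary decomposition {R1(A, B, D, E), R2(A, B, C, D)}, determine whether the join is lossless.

Common attributes: R1 ∩ R2 = {A, B, D}.
Closure of {A, B, D}: A → E applies, adding E; B → A, C applies, adding C. So (A, B, D)⁺ = {A, B, C, D, E}.
This closure contains every attribute of R1, so R1 ∩ R2 → R1. The join is lossless.

Yes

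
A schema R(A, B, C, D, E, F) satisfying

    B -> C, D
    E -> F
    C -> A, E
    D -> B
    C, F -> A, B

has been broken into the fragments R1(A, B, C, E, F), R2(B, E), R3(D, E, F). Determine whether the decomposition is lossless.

No

Chase test. Columns are A, B, C, D, E, F; row i has aⱼ where attribute j ∈ Ri, else bᵢⱼ.
Initial tableau (one row per fragment):
  row 1: a1 a2 a3 b14 a5 a6
  row 2: b21 a2 b23 b24 a5 b26
  row 3: b31 b32 b33 a4 a5 a6
Rows 1 and 2 agree on B; apply B→C, D and equate their C, D entries.
Rows 1 and 2 agree on E; apply E→F and equate their F entries.
Rows 1 and 2 agree on C; apply C→A, E and equate their A, E entries.
No row becomes fully distinguished — the join is lossy.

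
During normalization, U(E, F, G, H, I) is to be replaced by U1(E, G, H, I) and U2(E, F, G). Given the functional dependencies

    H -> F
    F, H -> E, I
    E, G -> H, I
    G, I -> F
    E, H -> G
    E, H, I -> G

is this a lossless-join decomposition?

Yes

Common attributes: U1 ∩ U2 = {E, G}.
Closure of {E, G}: E, G → H, I applies, adding H, I; G, I → F applies, adding F. So (E, G)⁺ = {E, F, G, H, I}.
This closure contains every attribute of U1, so U1 ∩ U2 → U1. The join is lossless.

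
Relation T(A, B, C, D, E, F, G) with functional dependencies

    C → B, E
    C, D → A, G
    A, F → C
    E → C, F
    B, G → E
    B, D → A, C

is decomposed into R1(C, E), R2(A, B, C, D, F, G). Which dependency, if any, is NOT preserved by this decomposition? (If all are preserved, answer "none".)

none

C → B, E: restricted closure across fragments reaches B, E.
C, D → A, G lies within R2.
A, F → C lies within R2.
E → C, F: restricted closure across fragments reaches C, F.
B, G → E: restricted closure across fragments reaches E.
B, D → A, C lies within R2.
Every dependency is enforceable on the fragments, so the decomposition is dependency-preserving.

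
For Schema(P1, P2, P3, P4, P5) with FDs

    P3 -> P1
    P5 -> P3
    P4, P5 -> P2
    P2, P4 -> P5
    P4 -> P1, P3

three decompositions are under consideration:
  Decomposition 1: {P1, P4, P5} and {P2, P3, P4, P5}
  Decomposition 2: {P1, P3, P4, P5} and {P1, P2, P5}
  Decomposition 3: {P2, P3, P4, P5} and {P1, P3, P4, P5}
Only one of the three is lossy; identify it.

Decomposition 1: common = {P4, P5}, closure = {P1, P2, P3, P4, P5} → lossless.
Decomposition 2: common = {P1, P5}, closure = {P1, P3, P5} → lossy.
Decomposition 3: common = {P3, P4, P5}, closure = {P1, P2, P3, P4, P5} → lossless.

Decomposition 2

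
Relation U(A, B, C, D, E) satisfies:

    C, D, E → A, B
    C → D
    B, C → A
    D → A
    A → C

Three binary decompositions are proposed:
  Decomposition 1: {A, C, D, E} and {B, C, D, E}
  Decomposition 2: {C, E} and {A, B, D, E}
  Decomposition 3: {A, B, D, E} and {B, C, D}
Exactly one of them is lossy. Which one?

Decomposition 1: common = {C, D, E}, closure = {A, B, C, D, E} → lossless.
Decomposition 2: common = {E}, closure = {E} → lossy.
Decomposition 3: common = {B, D}, closure = {A, B, C, D} → lossless.

Decomposition 2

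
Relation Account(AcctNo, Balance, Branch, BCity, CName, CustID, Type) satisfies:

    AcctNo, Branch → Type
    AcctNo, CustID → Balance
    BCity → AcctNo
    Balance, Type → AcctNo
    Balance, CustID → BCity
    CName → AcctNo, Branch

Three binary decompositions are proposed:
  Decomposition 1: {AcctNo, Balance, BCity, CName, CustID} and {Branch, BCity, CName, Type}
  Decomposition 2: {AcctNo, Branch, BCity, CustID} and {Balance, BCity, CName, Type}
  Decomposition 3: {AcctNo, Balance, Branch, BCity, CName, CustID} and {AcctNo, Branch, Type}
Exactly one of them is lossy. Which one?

Decomposition 1: common = {BCity, CName}, closure = {AcctNo, Branch, BCity, CName, Type} → lossless.
Decomposition 2: common = {BCity}, closure = {AcctNo, BCity} → lossy.
Decomposition 3: common = {AcctNo, Branch}, closure = {AcctNo, Branch, Type} → lossless.

Decomposition 2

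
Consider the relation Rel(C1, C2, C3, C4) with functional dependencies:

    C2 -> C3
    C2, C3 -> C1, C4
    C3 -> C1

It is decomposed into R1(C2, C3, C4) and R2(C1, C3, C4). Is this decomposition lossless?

Common attributes: R1 ∩ R2 = {C3, C4}.
Closure of {C3, C4}: C3 → C1 applies, adding C1. So (C3, C4)⁺ = {C1, C3, C4}.
This closure contains every attribute of R2, so R1 ∩ R2 → R2. The join is lossless.

Yes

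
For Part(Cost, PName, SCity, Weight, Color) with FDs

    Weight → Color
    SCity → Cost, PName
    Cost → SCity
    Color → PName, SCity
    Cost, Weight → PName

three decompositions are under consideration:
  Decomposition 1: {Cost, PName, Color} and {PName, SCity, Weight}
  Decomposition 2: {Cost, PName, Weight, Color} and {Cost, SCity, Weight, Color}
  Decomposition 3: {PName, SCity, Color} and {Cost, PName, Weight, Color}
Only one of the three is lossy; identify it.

Decomposition 1

Decomposition 1: common = {PName}, closure = {PName} → lossy.
Decomposition 2: common = {Cost, Weight, Color}, closure = {Cost, PName, SCity, Weight, Color} → lossless.
Decomposition 3: common = {PName, Color}, closure = {Cost, PName, SCity, Color} → lossless.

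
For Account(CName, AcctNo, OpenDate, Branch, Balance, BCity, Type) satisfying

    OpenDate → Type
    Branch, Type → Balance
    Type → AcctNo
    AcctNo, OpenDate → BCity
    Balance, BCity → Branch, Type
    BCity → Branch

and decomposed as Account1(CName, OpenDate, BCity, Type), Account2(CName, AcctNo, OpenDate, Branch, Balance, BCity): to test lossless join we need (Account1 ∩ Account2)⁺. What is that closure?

CName, AcctNo, OpenDate, Branch, Balance, BCity, Type

Account1 ∩ Account2 = {CName, OpenDate, BCity}.
OpenDate → Type applies, adding Type
Type → AcctNo applies, adding AcctNo
BCity → Branch applies, adding Branch
Branch, Type → Balance applies, adding Balance
Closure: {CName, AcctNo, OpenDate, Branch, Balance, BCity, Type}.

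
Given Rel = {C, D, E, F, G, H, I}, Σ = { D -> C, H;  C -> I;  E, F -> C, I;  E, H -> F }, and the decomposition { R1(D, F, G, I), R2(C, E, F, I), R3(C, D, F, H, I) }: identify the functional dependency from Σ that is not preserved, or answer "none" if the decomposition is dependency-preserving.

E, H -> F

Check E, H → F: no single fragment contains all of {E, F, H}, and the restricted closure of {E, H} across the fragments never reaches {F}.
D → C, H is preserved.
C → I is preserved.
E, F → C, I is preserved.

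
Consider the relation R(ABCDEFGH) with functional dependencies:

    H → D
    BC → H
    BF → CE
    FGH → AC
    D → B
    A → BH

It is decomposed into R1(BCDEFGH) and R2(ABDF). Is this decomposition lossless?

No

Common attributes: R1 ∩ R2 = {BDF}.
Closure of {BDF}: BF → CE applies, adding CE; BC → H applies, adding H. So (BDF)⁺ = {BCDEFH}.
The closure contains neither all of R1 = {BCDEFGH} nor all of R2 = {ABDF}, so the common attributes are not a superkey of either fragment. The join is lossy.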